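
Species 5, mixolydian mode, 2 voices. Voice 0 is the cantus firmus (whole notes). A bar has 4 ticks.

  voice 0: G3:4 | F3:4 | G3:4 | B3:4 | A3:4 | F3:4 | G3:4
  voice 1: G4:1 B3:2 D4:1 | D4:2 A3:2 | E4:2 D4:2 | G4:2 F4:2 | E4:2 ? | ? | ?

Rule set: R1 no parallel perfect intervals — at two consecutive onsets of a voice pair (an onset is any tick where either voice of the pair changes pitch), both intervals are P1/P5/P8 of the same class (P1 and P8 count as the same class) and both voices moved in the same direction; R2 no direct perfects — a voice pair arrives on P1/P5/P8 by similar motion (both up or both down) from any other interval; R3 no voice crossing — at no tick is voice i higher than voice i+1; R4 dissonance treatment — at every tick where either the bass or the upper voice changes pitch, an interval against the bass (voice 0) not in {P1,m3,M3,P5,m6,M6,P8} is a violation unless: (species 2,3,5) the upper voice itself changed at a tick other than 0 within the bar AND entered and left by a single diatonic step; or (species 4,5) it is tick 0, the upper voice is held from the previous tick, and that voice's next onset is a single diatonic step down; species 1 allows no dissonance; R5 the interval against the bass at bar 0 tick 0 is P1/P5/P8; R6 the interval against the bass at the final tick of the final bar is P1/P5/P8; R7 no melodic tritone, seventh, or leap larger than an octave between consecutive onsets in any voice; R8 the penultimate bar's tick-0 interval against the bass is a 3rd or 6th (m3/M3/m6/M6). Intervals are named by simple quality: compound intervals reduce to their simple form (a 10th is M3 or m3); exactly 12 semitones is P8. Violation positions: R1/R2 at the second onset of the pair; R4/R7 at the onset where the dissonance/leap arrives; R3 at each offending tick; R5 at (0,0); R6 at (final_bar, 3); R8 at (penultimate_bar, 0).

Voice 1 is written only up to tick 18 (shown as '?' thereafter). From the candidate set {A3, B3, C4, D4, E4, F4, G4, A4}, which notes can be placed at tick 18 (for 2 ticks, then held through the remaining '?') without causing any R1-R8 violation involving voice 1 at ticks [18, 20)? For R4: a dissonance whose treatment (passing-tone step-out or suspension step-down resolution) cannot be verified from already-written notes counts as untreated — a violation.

{A3, A4, C4, E4, F4}

A3: legal
B3: violates R4
C4: legal
D4: violates R4
E4: legal
F4: legal
G4: violates R4
A4: legal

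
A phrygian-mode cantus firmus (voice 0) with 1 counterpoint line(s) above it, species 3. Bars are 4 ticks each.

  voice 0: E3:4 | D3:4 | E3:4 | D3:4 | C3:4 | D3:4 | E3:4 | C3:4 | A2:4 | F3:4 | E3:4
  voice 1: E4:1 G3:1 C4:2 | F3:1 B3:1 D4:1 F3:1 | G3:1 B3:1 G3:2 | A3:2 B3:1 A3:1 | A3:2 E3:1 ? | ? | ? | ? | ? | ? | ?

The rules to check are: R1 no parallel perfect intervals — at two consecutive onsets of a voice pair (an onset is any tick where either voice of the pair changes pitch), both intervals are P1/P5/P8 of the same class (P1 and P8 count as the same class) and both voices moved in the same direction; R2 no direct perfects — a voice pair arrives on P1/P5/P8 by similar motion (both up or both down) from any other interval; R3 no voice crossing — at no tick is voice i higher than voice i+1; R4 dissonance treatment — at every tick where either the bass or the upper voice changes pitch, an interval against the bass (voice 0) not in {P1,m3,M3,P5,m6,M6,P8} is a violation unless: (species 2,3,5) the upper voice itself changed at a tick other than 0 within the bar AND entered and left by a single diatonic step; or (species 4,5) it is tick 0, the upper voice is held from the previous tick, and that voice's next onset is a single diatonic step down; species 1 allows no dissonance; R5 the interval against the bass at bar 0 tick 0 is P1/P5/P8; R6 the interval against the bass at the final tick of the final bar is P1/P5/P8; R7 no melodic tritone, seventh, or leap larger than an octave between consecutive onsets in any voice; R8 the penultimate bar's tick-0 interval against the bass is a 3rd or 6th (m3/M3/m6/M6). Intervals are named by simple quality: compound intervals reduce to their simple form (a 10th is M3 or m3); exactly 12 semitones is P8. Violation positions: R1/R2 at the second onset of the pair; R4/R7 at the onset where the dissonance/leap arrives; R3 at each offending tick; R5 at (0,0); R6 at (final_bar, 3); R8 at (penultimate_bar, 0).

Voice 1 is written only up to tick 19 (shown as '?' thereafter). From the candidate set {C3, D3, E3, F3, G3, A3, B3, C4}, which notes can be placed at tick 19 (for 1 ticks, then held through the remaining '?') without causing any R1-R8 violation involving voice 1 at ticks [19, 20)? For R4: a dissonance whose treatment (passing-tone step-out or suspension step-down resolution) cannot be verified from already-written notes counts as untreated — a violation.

{A3, C3, C4, E3, G3}

C3: legal
D3: violates R4
E3: legal
F3: violates R4
G3: legal
A3: legal
B3: violates R4
C4: legal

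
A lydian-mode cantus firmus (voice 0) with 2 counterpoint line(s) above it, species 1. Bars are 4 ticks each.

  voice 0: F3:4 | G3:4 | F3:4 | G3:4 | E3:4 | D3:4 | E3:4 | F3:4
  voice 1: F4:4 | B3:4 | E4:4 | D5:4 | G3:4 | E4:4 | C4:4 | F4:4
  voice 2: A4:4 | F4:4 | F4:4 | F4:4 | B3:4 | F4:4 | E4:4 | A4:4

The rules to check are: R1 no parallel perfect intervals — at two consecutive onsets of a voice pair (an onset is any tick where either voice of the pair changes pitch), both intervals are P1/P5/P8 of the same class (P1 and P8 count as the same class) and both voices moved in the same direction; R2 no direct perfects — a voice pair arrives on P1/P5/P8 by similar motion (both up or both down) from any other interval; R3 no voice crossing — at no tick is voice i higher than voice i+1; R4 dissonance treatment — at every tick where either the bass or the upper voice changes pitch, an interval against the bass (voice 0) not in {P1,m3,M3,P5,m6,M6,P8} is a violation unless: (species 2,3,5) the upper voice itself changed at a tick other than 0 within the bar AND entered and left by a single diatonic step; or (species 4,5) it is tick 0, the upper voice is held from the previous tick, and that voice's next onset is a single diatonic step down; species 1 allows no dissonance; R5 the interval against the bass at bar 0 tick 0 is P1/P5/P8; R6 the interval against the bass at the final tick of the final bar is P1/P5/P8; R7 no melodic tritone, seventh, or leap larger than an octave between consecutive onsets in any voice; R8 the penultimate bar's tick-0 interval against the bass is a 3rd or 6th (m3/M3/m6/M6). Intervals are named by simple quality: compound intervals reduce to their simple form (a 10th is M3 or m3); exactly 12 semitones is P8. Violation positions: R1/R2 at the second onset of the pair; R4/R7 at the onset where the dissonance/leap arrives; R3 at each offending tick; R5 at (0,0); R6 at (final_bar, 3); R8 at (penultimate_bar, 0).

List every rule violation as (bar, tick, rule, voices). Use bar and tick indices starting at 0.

(0, 0, R5, (0, 2))
(1, 0, R4, (0, 2))
(1, 0, R7, (1,))
(2, 0, R4, (0, 1))
(3, 0, R2, (0, 1))
(3, 0, R3, (1, 2))
(3, 0, R4, (0, 2))
(3, 0, R7, (1,))
(3, 1, R3, (1, 2))
(3, 2, R3, (1, 2))
(3, 3, R3, (1, 2))
(4, 0, R2, (0, 2))
(4, 0, R7, (1,))
(4, 0, R7, (2,))
(5, 0, R4, (0, 1))
(5, 0, R7, (2,))
(6, 0, R8, (0, 2))
(7, 0, R2, (0, 1))
(7, 3, R6, (0, 2))

bar 0: v0=F3 v1=F4 v2=A4 downbeat M3
bar 1: v0=G3 v1=B3 v2=F4 downbeat m7
bar 2: v0=F3 v1=E4 v2=F4 downbeat P8
bar 3: v0=G3 v1=D5 v2=F4 downbeat m7
bar 4: v0=E3 v1=G3 v2=B3 downbeat P5
bar 5: v0=D3 v1=E4 v2=F4 downbeat m3
bar 6: v0=E3 v1=C4 v2=E4 downbeat P8
bar 7: v0=F3 v1=F4 v2=A4 downbeat M3
  -> R5 @ bar 0 tick 0 v(0, 2): opens on M3
  -> R4 @ bar 1 tick 0 v(0, 2): G3/F4 m7 untreated
  -> R7 @ bar 1 tick 0 v(1,): F4->B3 leap 6st
  -> R4 @ bar 2 tick 0 v(0, 1): F3/E4 M7 untreated
  -> R2 @ bar 3 tick 0 v(0, 1): F3/E4 M7 -> G3/D5 P5 similar
  -> R3 @ bar 3 tick 0 v(1, 2): D5 above F4
  -> R4 @ bar 3 tick 0 v(0, 2): G3/F4 m7 untreated
  -> R7 @ bar 3 tick 0 v(1,): E4->D5 leap 10st
  -> R3 @ bar 3 tick 1 v(1, 2): D5 above F4
  -> R3 @ bar 3 tick 2 v(1, 2): D5 above F4
  -> R3 @ bar 3 tick 3 v(1, 2): D5 above F4
  -> R2 @ bar 4 tick 0 v(0, 2): G3/F4 m7 -> E3/B3 P5 similar
  -> R7 @ bar 4 tick 0 v(1,): D5->G3 leap 19st
  -> R7 @ bar 4 tick 0 v(2,): F4->B3 leap 6st
  -> R4 @ bar 5 tick 0 v(0, 1): D3/E4 M2 untreated
  -> R7 @ bar 5 tick 0 v(2,): B3->F4 leap 6st
  -> R8 @ bar 6 tick 0 v(0, 2): penult P8 not 3rd/6th
  -> R2 @ bar 7 tick 0 v(0, 1): E3/C4 m6 -> F3/F4 P8 similar
  -> R6 @ bar 7 tick 3 v(0, 2): closes on M3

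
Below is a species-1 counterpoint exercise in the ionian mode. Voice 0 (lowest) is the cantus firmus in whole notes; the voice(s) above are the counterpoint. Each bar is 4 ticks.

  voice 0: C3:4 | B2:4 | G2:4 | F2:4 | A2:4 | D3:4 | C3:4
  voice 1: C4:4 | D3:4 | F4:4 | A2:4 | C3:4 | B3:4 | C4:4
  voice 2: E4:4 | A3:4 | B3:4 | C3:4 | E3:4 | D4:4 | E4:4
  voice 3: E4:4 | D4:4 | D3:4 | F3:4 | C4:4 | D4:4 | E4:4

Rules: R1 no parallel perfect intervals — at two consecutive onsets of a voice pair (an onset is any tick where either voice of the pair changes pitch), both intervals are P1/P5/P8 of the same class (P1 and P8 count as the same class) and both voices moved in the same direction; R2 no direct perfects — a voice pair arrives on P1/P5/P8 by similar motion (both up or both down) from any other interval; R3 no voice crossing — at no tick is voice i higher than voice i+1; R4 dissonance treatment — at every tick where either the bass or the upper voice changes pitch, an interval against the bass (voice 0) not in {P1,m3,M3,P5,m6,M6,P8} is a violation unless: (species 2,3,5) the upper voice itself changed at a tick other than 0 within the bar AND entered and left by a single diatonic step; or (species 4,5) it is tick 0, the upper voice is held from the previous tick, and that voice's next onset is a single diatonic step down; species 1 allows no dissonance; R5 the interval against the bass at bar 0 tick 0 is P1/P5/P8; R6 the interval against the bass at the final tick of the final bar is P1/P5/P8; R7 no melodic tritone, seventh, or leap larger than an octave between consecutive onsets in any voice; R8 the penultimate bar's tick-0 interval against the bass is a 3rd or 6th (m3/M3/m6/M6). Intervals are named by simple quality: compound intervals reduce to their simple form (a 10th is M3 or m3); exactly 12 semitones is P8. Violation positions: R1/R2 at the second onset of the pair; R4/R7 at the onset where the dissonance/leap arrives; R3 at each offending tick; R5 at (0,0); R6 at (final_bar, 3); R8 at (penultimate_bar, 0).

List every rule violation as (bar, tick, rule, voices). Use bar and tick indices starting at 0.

bar 0: v0=C3 v1=C4 v2=E4 v3=E4 downbeat M3
bar 1: v0=B2 v1=D3 v2=A3 v3=D4 downbeat m3
bar 2: v0=G2 v1=F4 v2=B3 v3=D3 downbeat P5
bar 3: v0=F2 v1=A2 v2=C3 v3=F3 downbeat P8
bar 4: v0=A2 v1=C3 v2=E3 v3=C4 downbeat m3
bar 5: v0=D3 v1=B3 v2=D4 v3=D4 downbeat P8
bar 6: v0=C3 v1=C4 v2=E4 v3=E4 downbeat M3
  -> R5 @ bar 0 tick 0 v(0, 2): opens on M3
  -> R5 @ bar 0 tick 0 v(0, 3): opens on M3
  -> R2 @ bar 1 tick 0 v(1, 2): C4/E4 M3 -> D3/A3 P5 similar
  -> R2 @ bar 1 tick 0 v(1, 3): C4/E4 M3 -> D3/D4 P8 similar
  -> R4 @ bar 1 tick 0 v(0, 2): B2/A3 m7 untreated
  -> R7 @ bar 1 tick 0 v(1,): C4->D3 leap 10st
  -> R2 @ bar 2 tick 0 v(0, 3): B2/D4 m3 -> G2/D3 P5 similar
  -> R3 @ bar 2 tick 0 v(1, 2): F4 above B3
  -> R3 @ bar 2 tick 0 v(2, 3): B3 above D3
  -> R4 @ bar 2 tick 0 v(0, 1): G2/F4 m7 untreated
  -> R7 @ bar 2 tick 0 v(1,): D3->F4 leap 15st
  -> R3 @ bar 2 tick 1 v(1, 2): F4 above B3
  -> R3 @ bar 2 tick 1 v(2, 3): B3 above D3
  -> R3 @ bar 2 tick 2 v(1, 2): F4 above B3
  -> R3 @ bar 2 tick 2 v(2, 3): B3 above D3
  -> R3 @ bar 2 tick 3 v(1, 2): F4 above B3
  -> R3 @ bar 2 tick 3 v(2, 3): B3 above D3
  -> R2 @ bar 3 tick 0 v(0, 2): G2/B3 M3 -> F2/C3 P5 similar
  -> R7 @ bar 3 tick 0 v(1,): F4->A2 leap 20st
  -> R7 @ bar 3 tick 0 v(2,): B3->C3 leap 11st
  -> R1 @ bar 4 tick 0 v(0, 2): F2/C3 P5 -> A2/E3 P5 similar
  -> R2 @ bar 4 tick 0 v(1, 3): A2/F3 m6 -> C3/C4 P8 similar
  -> R2 @ bar 5 tick 0 v(0, 2): A2/E3 P5 -> D3/D4 P8 similar
  -> R2 @ bar 5 tick 0 v(0, 3): A2/C4 m3 -> D3/D4 P8 similar
  -> R2 @ bar 5 tick 0 v(2, 3): E3/C4 m6 -> D4/D4 P1 similar
  -> R7 @ bar 5 tick 0 v(1,): C3->B3 leap 11st
  -> R7 @ bar 5 tick 0 v(2,): E3->D4 leap 10st
  -> R8 @ bar 5 tick 0 v(0, 2): penult P8 not 3rd/6th
  -> R8 @ bar 5 tick 0 v(0, 3): penult P8 not 3rd/6th
  -> R1 @ bar 6 tick 0 v(2, 3): D4/D4 P1 -> E4/E4 P1 similar
  -> R6 @ bar 6 tick 3 v(0, 2): closes on M3
  -> R6 @ bar 6 tick 3 v(0, 3): closes on M3

(0, 0, R5, (0, 2))
(0, 0, R5, (0, 3))
(1, 0, R2, (1, 2))
(1, 0, R2, (1, 3))
(1, 0, R4, (0, 2))
(1, 0, R7, (1,))
(2, 0, R2, (0, 3))
(2, 0, R3, (1, 2))
(2, 0, R3, (2, 3))
(2, 0, R4, (0, 1))
(2, 0, R7, (1,))
(2, 1, R3, (1, 2))
(2, 1, R3, (2, 3))
(2, 2, R3, (1, 2))
(2, 2, R3, (2, 3))
(2, 3, R3, (1, 2))
(2, 3, R3, (2, 3))
(3, 0, R2, (0, 2))
(3, 0, R7, (1,))
(3, 0, R7, (2,))
(4, 0, R1, (0, 2))
(4, 0, R2, (1, 3))
(5, 0, R2, (0, 2))
(5, 0, R2, (0, 3))
(5, 0, R2, (2, 3))
(5, 0, R7, (1,))
(5, 0, R7, (2,))
(5, 0, R8, (0, 2))
(5, 0, R8, (0, 3))
(6, 0, R1, (2, 3))
(6, 3, R6, (0, 2))
(6, 3, R6, (0, 3))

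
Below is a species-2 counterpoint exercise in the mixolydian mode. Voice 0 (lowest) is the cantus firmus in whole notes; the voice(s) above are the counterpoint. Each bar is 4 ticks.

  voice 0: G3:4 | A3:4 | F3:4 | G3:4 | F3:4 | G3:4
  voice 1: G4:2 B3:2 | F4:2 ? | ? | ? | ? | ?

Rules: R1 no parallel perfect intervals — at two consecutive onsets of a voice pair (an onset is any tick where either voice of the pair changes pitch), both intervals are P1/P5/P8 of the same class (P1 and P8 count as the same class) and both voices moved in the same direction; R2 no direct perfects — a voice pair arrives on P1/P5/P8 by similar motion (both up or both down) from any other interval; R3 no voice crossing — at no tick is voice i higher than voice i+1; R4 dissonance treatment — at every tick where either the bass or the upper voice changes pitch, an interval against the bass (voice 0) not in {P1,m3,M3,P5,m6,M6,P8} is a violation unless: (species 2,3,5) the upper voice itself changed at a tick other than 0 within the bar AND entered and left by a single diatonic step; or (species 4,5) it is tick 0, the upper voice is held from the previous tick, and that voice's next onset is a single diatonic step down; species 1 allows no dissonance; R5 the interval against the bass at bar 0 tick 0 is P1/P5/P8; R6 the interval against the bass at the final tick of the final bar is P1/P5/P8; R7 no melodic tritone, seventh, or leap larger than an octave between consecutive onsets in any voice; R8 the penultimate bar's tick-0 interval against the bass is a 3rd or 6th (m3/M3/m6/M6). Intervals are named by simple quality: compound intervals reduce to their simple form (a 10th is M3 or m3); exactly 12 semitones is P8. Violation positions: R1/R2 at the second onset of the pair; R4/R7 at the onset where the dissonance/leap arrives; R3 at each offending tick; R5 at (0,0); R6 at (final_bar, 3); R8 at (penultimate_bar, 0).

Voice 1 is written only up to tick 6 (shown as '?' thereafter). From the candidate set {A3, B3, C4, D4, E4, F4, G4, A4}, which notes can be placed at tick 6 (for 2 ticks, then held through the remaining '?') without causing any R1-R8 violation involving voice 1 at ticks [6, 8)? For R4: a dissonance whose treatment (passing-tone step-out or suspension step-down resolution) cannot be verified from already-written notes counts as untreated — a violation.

A3: legal
B3: violates R4,R7
C4: legal
D4: violates R4
E4: legal
F4: legal
G4: violates R4
A4: legal

{A3, A4, C4, E4, F4}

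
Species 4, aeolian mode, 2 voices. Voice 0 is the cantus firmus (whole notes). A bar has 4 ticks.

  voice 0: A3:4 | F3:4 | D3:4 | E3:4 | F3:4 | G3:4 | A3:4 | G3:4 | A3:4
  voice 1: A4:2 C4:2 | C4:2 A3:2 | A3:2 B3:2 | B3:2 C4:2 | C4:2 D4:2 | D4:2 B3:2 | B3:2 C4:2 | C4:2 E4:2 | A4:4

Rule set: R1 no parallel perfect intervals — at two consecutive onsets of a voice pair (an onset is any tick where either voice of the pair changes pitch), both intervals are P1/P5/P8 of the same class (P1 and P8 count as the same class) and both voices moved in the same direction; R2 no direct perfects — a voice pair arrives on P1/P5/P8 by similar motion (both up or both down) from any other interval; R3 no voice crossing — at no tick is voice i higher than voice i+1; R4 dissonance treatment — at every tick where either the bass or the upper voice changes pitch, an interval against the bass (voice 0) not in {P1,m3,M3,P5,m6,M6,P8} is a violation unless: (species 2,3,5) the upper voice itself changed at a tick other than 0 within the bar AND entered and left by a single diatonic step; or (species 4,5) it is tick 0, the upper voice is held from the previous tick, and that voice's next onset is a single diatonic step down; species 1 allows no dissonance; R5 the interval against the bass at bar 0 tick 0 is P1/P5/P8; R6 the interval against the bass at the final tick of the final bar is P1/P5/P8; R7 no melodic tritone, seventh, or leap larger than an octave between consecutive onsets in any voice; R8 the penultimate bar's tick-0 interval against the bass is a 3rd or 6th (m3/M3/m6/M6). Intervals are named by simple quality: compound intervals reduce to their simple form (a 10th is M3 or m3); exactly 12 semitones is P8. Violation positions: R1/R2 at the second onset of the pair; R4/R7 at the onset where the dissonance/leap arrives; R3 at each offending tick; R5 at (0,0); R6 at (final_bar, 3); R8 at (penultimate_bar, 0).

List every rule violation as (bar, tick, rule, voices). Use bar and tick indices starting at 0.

(6, 0, R4, (0, 1))
(7, 0, R4, (0, 1))
(7, 0, R8, (0, 1))
(8, 0, R2, (0, 1))

bar 0: v0=A3 v1=A4 downbeat P8
bar 1: v0=F3 v1=C4 downbeat P5
bar 2: v0=D3 v1=A3 downbeat P5
bar 3: v0=E3 v1=B3 downbeat P5
bar 4: v0=F3 v1=C4 downbeat P5
bar 5: v0=G3 v1=D4 downbeat P5
bar 6: v0=A3 v1=B3 downbeat M2
bar 7: v0=G3 v1=C4 downbeat P4
bar 8: v0=A3 v1=A4 downbeat P8
  -> R4 @ bar 6 tick 0 v(0, 1): A3/B3 M2 untreated
  -> R4 @ bar 7 tick 0 v(0, 1): G3/C4 P4 untreated
  -> R8 @ bar 7 tick 0 v(0, 1): penult P4 not 3rd/6th
  -> R2 @ bar 8 tick 0 v(0, 1): G3/E4 M6 -> A3/A4 P8 similar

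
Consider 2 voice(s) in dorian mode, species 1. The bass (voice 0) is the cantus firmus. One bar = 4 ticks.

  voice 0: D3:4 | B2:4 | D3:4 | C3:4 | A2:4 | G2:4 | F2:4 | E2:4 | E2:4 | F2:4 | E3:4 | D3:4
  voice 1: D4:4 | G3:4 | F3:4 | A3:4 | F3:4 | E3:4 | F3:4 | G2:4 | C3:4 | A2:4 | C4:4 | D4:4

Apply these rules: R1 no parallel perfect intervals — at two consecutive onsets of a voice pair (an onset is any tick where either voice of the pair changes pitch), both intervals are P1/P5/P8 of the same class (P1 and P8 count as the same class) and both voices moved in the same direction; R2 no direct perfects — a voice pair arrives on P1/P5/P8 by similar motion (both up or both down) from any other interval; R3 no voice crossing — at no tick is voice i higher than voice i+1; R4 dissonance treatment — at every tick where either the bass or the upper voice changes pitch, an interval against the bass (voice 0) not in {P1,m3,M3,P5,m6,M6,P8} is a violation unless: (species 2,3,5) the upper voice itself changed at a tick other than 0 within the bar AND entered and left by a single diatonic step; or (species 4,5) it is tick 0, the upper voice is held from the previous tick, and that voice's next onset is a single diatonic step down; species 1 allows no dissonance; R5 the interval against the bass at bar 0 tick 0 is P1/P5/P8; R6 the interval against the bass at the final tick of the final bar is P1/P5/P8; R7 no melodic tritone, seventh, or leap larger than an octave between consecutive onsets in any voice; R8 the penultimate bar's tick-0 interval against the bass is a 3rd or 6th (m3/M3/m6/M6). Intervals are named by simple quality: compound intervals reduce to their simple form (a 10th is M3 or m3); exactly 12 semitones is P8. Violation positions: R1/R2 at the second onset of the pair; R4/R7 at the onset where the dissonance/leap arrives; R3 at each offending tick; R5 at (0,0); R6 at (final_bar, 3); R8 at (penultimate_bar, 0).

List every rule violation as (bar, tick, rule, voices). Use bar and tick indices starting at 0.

(7, 0, R7, (1,))
(10, 0, R7, (0,))
(10, 0, R7, (1,))

bar 0: v0=D3 v1=D4 downbeat P8
bar 1: v0=B2 v1=G3 downbeat m6
bar 2: v0=D3 v1=F3 downbeat m3
bar 3: v0=C3 v1=A3 downbeat M6
bar 4: v0=A2 v1=F3 downbeat m6
bar 5: v0=G2 v1=E3 downbeat M6
bar 6: v0=F2 v1=F3 downbeat P8
bar 7: v0=E2 v1=G2 downbeat m3
bar 8: v0=E2 v1=C3 downbeat m6
bar 9: v0=F2 v1=A2 downbeat M3
bar 10: v0=E3 v1=C4 downbeat m6
bar 11: v0=D3 v1=D4 downbeat P8
  -> R7 @ bar 7 tick 0 v(1,): F3->G2 leap 10st
  -> R7 @ bar 10 tick 0 v(0,): F2->E3 leap 11st
  -> R7 @ bar 10 tick 0 v(1,): A2->C4 leap 15st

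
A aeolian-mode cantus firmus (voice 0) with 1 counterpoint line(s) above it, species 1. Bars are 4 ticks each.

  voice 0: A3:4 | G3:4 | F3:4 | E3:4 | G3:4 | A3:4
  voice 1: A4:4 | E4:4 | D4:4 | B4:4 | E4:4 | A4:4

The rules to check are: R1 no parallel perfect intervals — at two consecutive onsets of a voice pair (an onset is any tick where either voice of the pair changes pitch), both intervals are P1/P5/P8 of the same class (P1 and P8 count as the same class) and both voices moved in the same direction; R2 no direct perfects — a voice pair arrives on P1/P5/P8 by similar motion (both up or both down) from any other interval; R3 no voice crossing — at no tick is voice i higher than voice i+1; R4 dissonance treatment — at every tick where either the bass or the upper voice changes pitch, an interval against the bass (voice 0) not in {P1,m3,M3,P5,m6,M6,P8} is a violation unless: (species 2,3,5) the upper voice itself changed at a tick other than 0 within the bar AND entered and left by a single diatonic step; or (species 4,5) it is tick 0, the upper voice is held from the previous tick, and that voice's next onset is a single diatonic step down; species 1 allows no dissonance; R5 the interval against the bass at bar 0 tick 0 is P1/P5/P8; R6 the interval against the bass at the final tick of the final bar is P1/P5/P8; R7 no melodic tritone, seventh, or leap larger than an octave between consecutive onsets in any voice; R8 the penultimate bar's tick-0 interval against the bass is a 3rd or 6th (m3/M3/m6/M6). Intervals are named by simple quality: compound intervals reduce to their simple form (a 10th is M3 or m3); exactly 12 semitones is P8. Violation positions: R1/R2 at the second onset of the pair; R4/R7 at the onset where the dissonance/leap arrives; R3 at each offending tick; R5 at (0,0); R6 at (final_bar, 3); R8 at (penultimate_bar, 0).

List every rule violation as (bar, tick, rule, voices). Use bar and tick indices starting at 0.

bar 0: v0=A3 v1=A4 downbeat P8
bar 1: v0=G3 v1=E4 downbeat M6
bar 2: v0=F3 v1=D4 downbeat M6
bar 3: v0=E3 v1=B4 downbeat P5
bar 4: v0=G3 v1=E4 downbeat M6
bar 5: v0=A3 v1=A4 downbeat P8
  -> R2 @ bar 5 tick 0 v(0, 1): G3/E4 M6 -> A3/A4 P8 similar

(5, 0, R2, (0, 1))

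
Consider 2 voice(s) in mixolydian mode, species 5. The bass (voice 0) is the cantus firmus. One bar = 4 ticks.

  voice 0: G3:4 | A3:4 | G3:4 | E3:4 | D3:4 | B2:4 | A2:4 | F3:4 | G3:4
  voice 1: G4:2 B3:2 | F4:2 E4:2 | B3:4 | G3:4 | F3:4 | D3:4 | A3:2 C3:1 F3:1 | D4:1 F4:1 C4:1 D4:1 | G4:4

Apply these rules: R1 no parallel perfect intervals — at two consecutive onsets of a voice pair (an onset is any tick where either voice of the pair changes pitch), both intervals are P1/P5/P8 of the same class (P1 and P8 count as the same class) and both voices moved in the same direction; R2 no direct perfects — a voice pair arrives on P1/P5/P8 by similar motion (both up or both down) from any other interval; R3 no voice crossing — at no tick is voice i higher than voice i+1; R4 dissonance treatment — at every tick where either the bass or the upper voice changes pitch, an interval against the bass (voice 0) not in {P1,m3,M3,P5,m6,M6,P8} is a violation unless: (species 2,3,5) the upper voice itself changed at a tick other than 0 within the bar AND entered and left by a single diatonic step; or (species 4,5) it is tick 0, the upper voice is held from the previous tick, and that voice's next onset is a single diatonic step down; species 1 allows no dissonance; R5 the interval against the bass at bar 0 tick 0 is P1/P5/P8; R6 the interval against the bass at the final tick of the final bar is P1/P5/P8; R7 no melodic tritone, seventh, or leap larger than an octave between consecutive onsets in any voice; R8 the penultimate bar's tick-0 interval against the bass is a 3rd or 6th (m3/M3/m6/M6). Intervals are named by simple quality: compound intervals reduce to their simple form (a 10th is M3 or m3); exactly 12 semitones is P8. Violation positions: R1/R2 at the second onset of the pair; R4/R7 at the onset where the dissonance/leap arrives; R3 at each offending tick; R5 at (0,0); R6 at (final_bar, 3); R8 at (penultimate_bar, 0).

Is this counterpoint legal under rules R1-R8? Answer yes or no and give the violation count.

bar 0: v0=G3 v1=G4 (P8)
bar 1: v0=A3 v1=F4 (m6)
bar 2: v0=G3 v1=B3 (M3)
bar 3: v0=E3 v1=G3 (m3)
bar 4: v0=D3 v1=F3 (m3)
bar 5: v0=B2 v1=D3 (m3)
bar 6: v0=A2 v1=A3 (P8)
bar 7: v0=F3 v1=D4 (M6)
bar 8: v0=G3 v1=G4 (P8)
  R7 @ bar1.0: B3->F4 leap 6st
  R2 @ bar8.0: F3/D4 M6 -> G3/G4 P8 similar

No (2 violations)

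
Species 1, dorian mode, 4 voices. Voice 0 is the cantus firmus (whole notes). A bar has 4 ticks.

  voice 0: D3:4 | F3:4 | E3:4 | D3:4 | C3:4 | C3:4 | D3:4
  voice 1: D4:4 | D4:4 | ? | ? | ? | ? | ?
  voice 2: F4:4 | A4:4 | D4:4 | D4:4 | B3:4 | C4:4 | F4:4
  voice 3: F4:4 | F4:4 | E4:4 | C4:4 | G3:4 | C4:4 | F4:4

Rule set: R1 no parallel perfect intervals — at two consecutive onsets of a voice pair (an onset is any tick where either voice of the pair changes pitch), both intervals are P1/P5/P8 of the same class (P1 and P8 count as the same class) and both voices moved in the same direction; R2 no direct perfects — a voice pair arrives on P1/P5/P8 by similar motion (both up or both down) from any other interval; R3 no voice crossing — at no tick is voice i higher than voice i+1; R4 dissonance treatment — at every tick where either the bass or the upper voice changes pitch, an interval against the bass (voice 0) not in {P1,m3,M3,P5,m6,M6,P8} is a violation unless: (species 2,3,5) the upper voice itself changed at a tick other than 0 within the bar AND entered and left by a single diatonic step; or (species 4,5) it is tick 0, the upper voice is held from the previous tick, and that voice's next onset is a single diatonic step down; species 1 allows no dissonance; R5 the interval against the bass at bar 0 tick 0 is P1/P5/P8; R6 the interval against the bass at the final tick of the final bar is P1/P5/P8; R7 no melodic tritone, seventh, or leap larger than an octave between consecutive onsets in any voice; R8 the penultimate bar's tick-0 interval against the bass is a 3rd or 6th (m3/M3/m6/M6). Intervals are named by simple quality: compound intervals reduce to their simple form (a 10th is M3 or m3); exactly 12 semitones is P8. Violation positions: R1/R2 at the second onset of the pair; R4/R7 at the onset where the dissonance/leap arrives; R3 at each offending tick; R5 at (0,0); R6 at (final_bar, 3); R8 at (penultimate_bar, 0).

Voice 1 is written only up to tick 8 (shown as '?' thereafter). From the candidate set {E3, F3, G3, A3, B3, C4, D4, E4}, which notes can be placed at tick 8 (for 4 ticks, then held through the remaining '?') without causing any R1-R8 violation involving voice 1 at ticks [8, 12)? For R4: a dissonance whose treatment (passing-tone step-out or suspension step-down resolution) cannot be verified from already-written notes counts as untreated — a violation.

E3: violates R2,R7
F3: violates R4
G3: violates R1
A3: violates R2,R4
B3: violates R2
C4: legal
D4: violates R4
E4: violates R3

{C4}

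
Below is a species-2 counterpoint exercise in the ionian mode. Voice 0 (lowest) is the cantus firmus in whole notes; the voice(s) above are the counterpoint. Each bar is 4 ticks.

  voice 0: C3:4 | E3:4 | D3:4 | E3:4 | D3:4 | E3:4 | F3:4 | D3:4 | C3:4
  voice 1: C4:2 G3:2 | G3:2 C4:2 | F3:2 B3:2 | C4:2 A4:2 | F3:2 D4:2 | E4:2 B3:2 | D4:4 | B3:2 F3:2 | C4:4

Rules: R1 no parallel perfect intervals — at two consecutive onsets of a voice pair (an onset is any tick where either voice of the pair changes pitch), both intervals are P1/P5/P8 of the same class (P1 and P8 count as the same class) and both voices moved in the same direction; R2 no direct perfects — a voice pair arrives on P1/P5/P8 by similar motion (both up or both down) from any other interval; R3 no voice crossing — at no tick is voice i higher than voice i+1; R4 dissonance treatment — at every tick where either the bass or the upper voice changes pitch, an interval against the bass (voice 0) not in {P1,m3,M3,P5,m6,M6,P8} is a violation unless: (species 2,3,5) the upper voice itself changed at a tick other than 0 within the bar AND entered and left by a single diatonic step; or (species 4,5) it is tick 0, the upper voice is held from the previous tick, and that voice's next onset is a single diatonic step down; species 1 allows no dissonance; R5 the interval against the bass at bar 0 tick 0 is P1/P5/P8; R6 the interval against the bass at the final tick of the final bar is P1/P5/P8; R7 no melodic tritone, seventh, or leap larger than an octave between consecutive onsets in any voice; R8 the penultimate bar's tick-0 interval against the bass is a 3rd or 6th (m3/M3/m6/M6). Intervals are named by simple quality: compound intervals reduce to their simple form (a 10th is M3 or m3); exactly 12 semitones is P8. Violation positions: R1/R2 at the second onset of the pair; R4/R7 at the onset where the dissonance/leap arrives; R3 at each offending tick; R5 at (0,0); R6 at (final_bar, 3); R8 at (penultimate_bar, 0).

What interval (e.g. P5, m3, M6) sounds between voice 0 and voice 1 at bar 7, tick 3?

voice 0=D3 voice 1=F3 -> m3

m3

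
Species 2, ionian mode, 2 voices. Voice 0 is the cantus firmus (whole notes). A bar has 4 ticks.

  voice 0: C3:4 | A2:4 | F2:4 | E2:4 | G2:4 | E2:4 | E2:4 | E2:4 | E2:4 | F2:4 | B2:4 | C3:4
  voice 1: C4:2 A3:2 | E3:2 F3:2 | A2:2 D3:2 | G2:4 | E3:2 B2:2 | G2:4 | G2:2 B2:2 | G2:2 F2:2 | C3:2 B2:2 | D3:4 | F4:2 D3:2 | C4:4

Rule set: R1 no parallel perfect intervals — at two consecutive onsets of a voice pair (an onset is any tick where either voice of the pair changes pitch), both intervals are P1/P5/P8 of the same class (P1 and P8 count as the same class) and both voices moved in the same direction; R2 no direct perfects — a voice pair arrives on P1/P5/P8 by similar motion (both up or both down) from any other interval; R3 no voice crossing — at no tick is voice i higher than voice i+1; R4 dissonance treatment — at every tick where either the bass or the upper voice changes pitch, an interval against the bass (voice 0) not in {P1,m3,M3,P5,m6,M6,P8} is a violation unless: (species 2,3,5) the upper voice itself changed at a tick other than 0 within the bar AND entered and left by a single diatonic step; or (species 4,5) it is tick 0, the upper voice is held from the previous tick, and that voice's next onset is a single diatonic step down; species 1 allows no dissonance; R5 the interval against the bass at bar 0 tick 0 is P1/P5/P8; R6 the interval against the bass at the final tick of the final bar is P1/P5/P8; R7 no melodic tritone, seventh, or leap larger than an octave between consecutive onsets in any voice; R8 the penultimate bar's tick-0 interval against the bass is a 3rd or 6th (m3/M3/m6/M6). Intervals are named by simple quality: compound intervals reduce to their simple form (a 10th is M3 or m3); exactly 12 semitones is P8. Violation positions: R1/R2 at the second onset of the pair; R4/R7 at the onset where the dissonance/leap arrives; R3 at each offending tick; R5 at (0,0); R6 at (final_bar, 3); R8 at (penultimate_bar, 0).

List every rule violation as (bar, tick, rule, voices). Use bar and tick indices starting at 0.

bar 0: v0=C3 v1=C4 downbeat P8
bar 1: v0=A2 v1=E3 downbeat P5
bar 2: v0=F2 v1=A2 downbeat M3
bar 3: v0=E2 v1=G2 downbeat m3
bar 4: v0=G2 v1=E3 downbeat M6
bar 5: v0=E2 v1=G2 downbeat m3
bar 6: v0=E2 v1=G2 downbeat m3
bar 7: v0=E2 v1=G2 downbeat m3
bar 8: v0=E2 v1=C3 downbeat m6
bar 9: v0=F2 v1=D3 downbeat M6
bar 10: v0=B2 v1=F4 downbeat TT
bar 11: v0=C3 v1=C4 downbeat P8
  -> R2 @ bar 1 tick 0 v(0, 1): C3/A3 M6 -> A2/E3 P5 similar
  -> R4 @ bar 7 tick 2 v(0, 1): E2/F2 m2 untreated
  -> R4 @ bar 10 tick 0 v(0, 1): B2/F4 TT untreated
  -> R7 @ bar 10 tick 0 v(0,): F2->B2 leap 6st
  -> R7 @ bar 10 tick 0 v(1,): D3->F4 leap 15st
  -> R8 @ bar 10 tick 0 v(0, 1): penult TT not 3rd/6th
  -> R7 @ bar 10 tick 2 v(1,): F4->D3 leap 15st
  -> R2 @ bar 11 tick 0 v(0, 1): B2/D3 m3 -> C3/C4 P8 similar
  -> R7 @ bar 11 tick 0 v(1,): D3->C4 leap 10st

(1, 0, R2, (0, 1))
(7, 2, R4, (0, 1))
(10, 0, R4, (0, 1))
(10, 0, R7, (0,))
(10, 0, R7, (1,))
(10, 0, R8, (0, 1))
(10, 2, R7, (1,))
(11, 0, R2, (0, 1))
(11, 0, R7, (1,))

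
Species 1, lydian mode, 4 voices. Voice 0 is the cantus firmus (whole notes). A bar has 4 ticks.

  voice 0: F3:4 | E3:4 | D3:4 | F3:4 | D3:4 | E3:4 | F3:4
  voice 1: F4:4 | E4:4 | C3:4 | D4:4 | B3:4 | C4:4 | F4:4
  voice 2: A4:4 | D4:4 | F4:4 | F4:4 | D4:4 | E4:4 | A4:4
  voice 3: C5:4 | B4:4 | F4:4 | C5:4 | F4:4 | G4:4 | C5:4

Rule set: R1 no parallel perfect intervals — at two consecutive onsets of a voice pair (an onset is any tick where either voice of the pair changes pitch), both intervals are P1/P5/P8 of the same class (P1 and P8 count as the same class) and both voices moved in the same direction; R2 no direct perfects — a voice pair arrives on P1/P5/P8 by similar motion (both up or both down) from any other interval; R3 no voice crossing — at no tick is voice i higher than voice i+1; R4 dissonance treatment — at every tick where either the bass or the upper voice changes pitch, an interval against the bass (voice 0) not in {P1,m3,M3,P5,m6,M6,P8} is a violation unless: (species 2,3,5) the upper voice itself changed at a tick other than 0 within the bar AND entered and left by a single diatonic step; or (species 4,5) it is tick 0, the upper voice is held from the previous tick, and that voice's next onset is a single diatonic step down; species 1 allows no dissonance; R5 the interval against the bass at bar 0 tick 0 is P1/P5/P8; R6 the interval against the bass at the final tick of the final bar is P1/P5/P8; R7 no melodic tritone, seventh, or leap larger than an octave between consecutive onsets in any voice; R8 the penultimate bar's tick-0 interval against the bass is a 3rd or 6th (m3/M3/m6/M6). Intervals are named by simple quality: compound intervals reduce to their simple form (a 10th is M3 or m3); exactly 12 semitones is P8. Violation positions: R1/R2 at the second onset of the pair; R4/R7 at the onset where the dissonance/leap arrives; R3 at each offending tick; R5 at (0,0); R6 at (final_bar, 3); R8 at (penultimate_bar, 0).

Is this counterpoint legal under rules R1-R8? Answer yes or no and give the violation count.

No (26 violations)

bar 0: v0=F3 v1=F4 v2=A4 v3=C5 (P5)
bar 1: v0=E3 v1=E4 v2=D4 v3=B4 (P5)
bar 2: v0=D3 v1=C3 v2=F4 v3=F4 (m3)
bar 3: v0=F3 v1=D4 v2=F4 v3=C5 (P5)
bar 4: v0=D3 v1=B3 v2=D4 v3=F4 (m3)
bar 5: v0=E3 v1=C4 v2=E4 v3=G4 (m3)
bar 6: v0=F3 v1=F4 v2=A4 v3=C5 (P5)
  R5 @ bar0.0: opens on M3
  R1 @ bar1.0: F3/F4 P8 -> E3/E4 P8 similar
  R1 @ bar1.0: F3/C5 P5 -> E3/B4 P5 similar
  R1 @ bar1.0: F4/C5 P5 -> E4/B4 P5 similar
  R3 @ bar1.0: E4 above D4
  R4 @ bar1.0: E3/D4 m7 untreated
  R3 @ bar1.1: E4 above D4
  R3 @ bar1.2: E4 above D4
  R3 @ bar1.3: E4 above D4
  R3 @ bar2.0: D3 above C3
  R4 @ bar2.0: D3/C3 M2 untreated
  R7 @ bar2.0: E4->C3 leap 16st
  R7 @ bar2.0: B4->F4 leap 6st
  R3 @ bar2.1: D3 above C3
  R3 @ bar2.2: D3 above C3
  R3 @ bar2.3: D3 above C3
  R2 @ bar3.0: D3/F4 m3 -> F3/C5 P5 similar
  R7 @ bar3.0: C3->D4 leap 14st
  R1 @ bar4.0: F3/F4 P8 -> D3/D4 P8 similar
  R1 @ bar5.0: D3/D4 P8 -> E3/E4 P8 similar
  R2 @ bar5.0: B3/F4 TT -> C4/G4 P5 similar
  R8 @ bar5.0: penult P8 not 3rd/6th
  R1 @ bar6.0: C4/G4 P5 -> F4/C5 P5 similar
  R2 @ bar6.0: E3/C4 m6 -> F3/F4 P8 similar
  R2 @ bar6.0: E3/G4 m3 -> F3/C5 P5 similar
  R6 @ bar6.3: closes on M3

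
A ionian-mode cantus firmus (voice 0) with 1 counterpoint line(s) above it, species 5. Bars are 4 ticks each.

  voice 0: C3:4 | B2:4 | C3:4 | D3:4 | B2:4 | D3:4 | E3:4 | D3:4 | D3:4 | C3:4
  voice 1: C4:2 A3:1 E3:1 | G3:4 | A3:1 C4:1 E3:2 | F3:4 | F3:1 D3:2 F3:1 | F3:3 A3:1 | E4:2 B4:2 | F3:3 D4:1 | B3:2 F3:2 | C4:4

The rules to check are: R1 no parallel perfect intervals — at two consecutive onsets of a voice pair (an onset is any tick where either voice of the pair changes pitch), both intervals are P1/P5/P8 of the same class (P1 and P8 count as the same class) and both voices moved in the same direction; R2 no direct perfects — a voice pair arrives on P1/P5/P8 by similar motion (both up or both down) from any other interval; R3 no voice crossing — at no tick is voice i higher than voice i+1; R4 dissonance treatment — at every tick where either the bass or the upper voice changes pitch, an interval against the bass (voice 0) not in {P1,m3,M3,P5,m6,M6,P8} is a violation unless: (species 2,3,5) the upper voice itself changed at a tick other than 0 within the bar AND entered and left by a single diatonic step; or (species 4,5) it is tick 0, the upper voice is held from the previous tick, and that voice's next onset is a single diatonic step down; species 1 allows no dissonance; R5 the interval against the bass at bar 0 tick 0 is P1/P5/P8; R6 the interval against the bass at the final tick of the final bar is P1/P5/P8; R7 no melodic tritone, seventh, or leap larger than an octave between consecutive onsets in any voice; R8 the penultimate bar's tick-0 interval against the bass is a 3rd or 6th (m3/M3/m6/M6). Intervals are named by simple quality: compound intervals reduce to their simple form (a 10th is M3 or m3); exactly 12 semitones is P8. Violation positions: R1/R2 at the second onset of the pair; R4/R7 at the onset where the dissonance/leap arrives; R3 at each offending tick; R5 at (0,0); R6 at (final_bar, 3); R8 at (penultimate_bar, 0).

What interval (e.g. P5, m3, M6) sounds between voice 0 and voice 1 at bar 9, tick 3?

voice 0=C3 voice 1=C4 -> P8

P8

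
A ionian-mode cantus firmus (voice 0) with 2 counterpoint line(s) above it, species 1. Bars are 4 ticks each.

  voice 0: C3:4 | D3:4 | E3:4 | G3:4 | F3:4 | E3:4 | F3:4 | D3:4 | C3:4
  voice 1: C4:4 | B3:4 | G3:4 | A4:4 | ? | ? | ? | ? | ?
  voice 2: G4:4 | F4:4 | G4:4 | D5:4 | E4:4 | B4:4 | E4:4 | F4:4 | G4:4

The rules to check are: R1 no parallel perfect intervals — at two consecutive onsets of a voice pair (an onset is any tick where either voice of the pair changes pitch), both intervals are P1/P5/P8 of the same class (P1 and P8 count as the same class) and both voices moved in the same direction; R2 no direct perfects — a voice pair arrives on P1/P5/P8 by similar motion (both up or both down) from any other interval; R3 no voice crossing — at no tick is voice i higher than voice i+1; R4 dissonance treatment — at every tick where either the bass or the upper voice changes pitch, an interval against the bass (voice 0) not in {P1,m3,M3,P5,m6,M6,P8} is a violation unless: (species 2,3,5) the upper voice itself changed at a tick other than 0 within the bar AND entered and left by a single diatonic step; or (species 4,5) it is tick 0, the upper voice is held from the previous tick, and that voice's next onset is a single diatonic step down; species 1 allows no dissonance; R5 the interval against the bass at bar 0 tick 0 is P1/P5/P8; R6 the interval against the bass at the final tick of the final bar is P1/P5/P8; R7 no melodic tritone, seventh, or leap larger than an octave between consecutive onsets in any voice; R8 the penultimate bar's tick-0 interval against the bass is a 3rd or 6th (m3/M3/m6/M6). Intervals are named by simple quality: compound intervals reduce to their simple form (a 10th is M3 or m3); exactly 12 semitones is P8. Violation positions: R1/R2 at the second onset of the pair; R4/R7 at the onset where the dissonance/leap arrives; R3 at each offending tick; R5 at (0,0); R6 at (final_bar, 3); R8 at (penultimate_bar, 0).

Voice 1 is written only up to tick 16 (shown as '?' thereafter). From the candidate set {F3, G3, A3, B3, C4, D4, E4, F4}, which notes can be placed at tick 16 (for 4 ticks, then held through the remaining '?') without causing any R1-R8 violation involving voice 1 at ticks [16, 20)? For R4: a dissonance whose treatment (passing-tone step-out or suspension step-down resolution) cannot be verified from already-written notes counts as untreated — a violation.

F3: violates R2,R7
G3: violates R4,R7
A3: violates R2
B3: violates R4,R7
C4: violates R2
D4: legal
E4: violates R2,R4
F4: violates R2,R3

{D4}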